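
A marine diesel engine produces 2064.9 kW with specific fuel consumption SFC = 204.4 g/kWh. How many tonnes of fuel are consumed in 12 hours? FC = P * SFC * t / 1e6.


Formula: FC (tonnes) = P * SFC * t / 1,000,000
Step 1 — P * SFC * t = 2064.9 * 204.4 * 12 = 5064786.72 g
Step 2 — FC (tonnes) = 5064786.72 / 1,000,000 ≈ 5.0648 tonnes (5 s.f.)

5.0648 tonnes


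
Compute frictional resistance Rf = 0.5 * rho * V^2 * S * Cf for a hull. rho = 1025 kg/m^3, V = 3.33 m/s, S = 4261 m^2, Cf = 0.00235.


Formula: Rf = 0.5 * rho * V^2 * S * Cf
Step 1 — V^2 = 3.33^2 = 11.0889
Step 2 — 0.5 * rho * V^2 = 0.5 * 1025 * 11.0889 = 5683.06125
Step 3 — Rf = 5683.06125 * 4261 * 0.00235 ≈ 56906 N (5 s.f.)

56906 N


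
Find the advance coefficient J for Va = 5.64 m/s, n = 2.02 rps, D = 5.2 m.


Formula: J = Va / (n * D)
Step 1 — n * D = 2.02 * 5.2 = 10.504
Step 2 — J = 5.64 / 10.504 ≈ 0.53694 (5 s.f.)

0.53694


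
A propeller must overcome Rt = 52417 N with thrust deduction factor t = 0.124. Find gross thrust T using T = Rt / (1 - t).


Formula: T = Rt / (1 - t)
Step 1 — (1 - t) = 1 - 0.124 = 0.876
Step 2 — T = 52417 / 0.876 ≈ 59837 N (5 s.f.)

59837 N


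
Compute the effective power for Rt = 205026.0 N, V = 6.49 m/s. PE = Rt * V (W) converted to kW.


Formula: PE = Rt * V / 1000 (kW)
Step 1 — PE (W) = 205026.0 * 6.49 = 1330618.74 W
Step 2 — PE (kW) = 1330618.74 / 1000 ≈ 1330.6 kW (5 s.f.)

1330.6 kW


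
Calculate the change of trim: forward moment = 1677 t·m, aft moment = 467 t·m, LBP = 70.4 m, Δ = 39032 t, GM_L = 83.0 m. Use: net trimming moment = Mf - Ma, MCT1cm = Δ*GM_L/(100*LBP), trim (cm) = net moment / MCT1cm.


Formula: net trimming moment = Mf - Ma; MCT1cm = Δ*GM_L/(100*LBP); trim = net moment / MCT1cm
Step 1 — net trimming moment = 1677 - 467 = 1210 t·m
Step 2 — MCT1cm = 39032 * 83.0 / (100 * 70.4) = 460.1784 t·m/cm
Step 3 — trim = 1210 / 460.1784 ≈ 2.6294 cm (5 s.f.)

2.6294 cm


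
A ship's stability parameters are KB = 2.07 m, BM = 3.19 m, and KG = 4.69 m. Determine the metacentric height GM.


Formula: GM = KB + BM - KG
Step 1 — KM = KB + BM = 2.07 + 3.19 = 5.26 m
Step 2 — GM = KM - KG = 5.26 - 4.69 = 0.57 m

0.57 m


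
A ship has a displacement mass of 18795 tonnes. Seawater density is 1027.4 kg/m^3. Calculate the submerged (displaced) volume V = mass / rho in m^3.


Formula: V = mass / rho
Step 1 — convert tonnes to kg: 18795 t * 1000 = 18795000 kg
Step 2 — V = 18795000 / 1027.4 ≈ 18294 m^3 (5 s.f.)

18294 m^3


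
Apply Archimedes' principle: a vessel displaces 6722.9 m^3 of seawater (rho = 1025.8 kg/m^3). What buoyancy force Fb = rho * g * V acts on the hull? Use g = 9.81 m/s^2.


Formula: Fb = rho * g * V
Substituting: Fb = 1025.8 * 9.81 * 6722.9
Intermediate: 1025.8 * 9.81 = 10063.098
Result: Fb = 10063.098 * 6722.9 ≈ 67653000 N (5 s.f.)

67653000 N


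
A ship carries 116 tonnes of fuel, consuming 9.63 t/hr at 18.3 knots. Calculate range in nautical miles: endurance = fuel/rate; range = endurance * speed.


Formula: endurance = fuel / rate; range = endurance * speed
Step 1 — endurance = 116 / 9.63 = 12.0457 hours
Step 2 — range = 12.0457 * 18.3 ≈ 220.44 nautical miles (5 s.f.)

220.44 NM


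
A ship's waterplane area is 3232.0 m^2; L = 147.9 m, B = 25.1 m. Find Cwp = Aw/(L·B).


Formula: Cwp = Aw / (L * B)
Step 1 — L * B = 147.9 * 25.1 = 3712.29 m^2
Step 2 — Cwp = 3232.0 / 3712.29 ≈ 0.87062 (5 s.f.)

0.87062


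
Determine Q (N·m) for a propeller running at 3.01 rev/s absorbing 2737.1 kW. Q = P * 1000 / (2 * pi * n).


Formula: Q = P_W / (2 * pi * n)
Step 1 — P_W = 2737.1 kW * 1000 = 2737100.0 W
Step 2 — 2 * pi * n = 2 * pi * 3.01 = 18.912388
Step 3 — Q = 2737100.0 / 18.912388 ≈ 144730 N·m (5 s.f.)

144730 N·m


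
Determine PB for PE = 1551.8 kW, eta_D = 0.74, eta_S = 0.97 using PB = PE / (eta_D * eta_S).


Formula: PB = PE / (eta_D * eta_S)
Step 1 — combined efficiency = eta_D * eta_S = 0.74 * 0.97 = 0.7178
Step 2 — PB = 1551.8 / 0.7178 ≈ 2161.9 kW (5 s.f.)

2161.9 kW


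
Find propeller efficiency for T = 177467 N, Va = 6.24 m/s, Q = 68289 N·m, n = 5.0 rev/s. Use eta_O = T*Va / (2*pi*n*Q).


Formula: eta = T * Va / (2 * pi * n * Q)
Step 1 — numerator = T * Va = 177467 * 6.24 = 1107394.08
Step 2 — 2 * pi * n = 2 * pi * 5.0 = 31.415927
Step 3 — denominator = 31.415927 * 68289 = 2145362.24
Step 4 — eta = 1107394.08 / 2145362.24 ≈ 0.51618 (5 s.f.)

0.51618


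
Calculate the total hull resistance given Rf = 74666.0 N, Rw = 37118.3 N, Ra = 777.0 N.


Formula: Rt = Rf + Rw + Ra
Substituting: Rt = 74666.0 + 37118.3 + 777.0
Result: Rt = 112561.3 N

112561.3 N


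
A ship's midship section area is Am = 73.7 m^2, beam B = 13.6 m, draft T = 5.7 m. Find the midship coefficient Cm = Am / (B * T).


Formula: Cm = Am / (B * T)
Step 1 — B * T = 13.6 * 5.7 = 77.52 m^2
Step 2 — Cm = 73.7 / 77.52 ≈ 0.95072 (5 s.f.)

0.95072


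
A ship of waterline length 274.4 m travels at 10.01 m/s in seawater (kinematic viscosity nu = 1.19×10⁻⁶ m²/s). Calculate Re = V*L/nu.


Formula: Re = V * L / nu
Step 1 — V * L = 10.01 * 274.4 = 2746.744 m^2/s
Step 2 — Re = 2746.744 / 1.19e-6 = 2.31e+09

2.31e+09


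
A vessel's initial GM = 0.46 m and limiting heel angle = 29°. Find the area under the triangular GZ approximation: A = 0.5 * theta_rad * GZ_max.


Formula: GZ_max = GM * sin(theta); Area = 0.5 * theta_rad * GZ_max
Step 1 — GZ_max = 0.46 * sin(29°) = 0.46 * 0.48481 = 0.223013 m
Step 2 — theta_rad = 29 * pi/180 = 0.506145 rad
Step 3 — Area = 0.5 * 0.506145 * 0.223013 ≈ 0.056438 m·rad (5 s.f.)

0.056438 m·rad


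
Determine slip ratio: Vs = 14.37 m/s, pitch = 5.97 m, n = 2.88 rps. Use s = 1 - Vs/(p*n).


Formula: s = 1 - Vs / (p * n)
Step 1 — p * n = 5.97 * 2.88 = 17.1936
Step 2 — Vs / (p*n) = 14.37 / 17.1936 = 0.835776 (6 d.p.)
Step 3 — s = 1 - 0.835776 = 0.164224

0.164224


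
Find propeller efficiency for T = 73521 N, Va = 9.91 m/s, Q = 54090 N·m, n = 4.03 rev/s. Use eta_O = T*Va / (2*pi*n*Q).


Formula: eta = T * Va / (2 * pi * n * Q)
Step 1 — numerator = T * Va = 73521 * 9.91 = 728593.11
Step 2 — 2 * pi * n = 2 * pi * 4.03 = 25.321237
Step 3 — denominator = 25.321237 * 54090 = 1369625.71
Step 4 — eta = 728593.11 / 1369625.71 ≈ 0.53197 (5 s.f.)

0.53197


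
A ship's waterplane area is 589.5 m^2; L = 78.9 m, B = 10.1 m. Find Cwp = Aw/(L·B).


Formula: Cwp = Aw / (L * B)
Step 1 — L * B = 78.9 * 10.1 = 796.89 m^2
Step 2 — Cwp = 589.5 / 796.89 ≈ 0.73975 (5 s.f.)

0.73975


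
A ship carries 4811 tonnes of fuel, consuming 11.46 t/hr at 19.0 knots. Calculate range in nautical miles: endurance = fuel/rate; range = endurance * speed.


Formula: endurance = fuel / rate; range = endurance * speed
Step 1 — endurance = 4811 / 11.46 = 419.808 hours
Step 2 — range = 419.808 * 19.0 ≈ 7976.4 nautical miles (5 s.f.)

7976.4 NM


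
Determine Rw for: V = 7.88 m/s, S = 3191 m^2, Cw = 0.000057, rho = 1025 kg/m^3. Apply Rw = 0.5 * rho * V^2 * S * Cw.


Formula: Rw = 0.5 * rho * V^2 * S * Cw
Step 1 — V^2 = 7.88^2 = 62.0944
Step 2 — 0.5 * rho * V^2 = 0.5 * 1025 * 62.0944 = 31823.38
Step 3 — Rw = 31823.38 * 3191 * 0.000057 ≈ 5788.3 N (5 s.f.)

5788.3 N


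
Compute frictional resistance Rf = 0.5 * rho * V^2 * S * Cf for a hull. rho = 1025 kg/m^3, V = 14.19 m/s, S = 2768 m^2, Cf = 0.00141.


Formula: Rf = 0.5 * rho * V^2 * S * Cf
Step 1 — V^2 = 14.19^2 = 201.3561
Step 2 — 0.5 * rho * V^2 = 0.5 * 1025 * 201.3561 = 103195.00125
Step 3 — Rf = 103195.00125 * 2768 * 0.00141 ≈ 402760 N (5 s.f.)

402760 N


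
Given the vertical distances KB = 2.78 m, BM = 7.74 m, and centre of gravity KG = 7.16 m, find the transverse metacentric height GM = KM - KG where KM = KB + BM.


Formula: GM = KB + BM - KG
Step 1 — KM = KB + BM = 2.78 + 7.74 = 10.52 m
Step 2 — GM = KM - KG = 10.52 - 7.16 = 3.36 m

3.36 m


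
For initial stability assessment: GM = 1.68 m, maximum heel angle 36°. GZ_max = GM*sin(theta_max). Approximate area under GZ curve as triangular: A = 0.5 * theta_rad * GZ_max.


Formula: GZ_max = GM * sin(theta); Area = 0.5 * theta_rad * GZ_max
Step 1 — GZ_max = 1.68 * sin(36°) = 1.68 * 0.587785 = 0.987479 m
Step 2 — theta_rad = 36 * pi/180 = 0.628319 rad
Step 3 — Area = 0.5 * 0.628319 * 0.987479 ≈ 0.31023 m·rad (5 s.f.)

0.31023 m·rad


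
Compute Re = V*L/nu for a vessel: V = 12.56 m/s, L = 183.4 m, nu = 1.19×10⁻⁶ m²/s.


Formula: Re = V * L / nu
Step 1 — V * L = 12.56 * 183.4 = 2303.504 m^2/s
Step 2 — Re = 2303.504 / 1.19e-6 = 1.94e+09

1.94e+09


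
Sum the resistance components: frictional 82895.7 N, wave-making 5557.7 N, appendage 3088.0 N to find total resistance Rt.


Formula: Rt = Rf + Rw + Ra
Substituting: Rt = 82895.7 + 5557.7 + 3088.0
Result: Rt = 91541.4 N

91541.4 N


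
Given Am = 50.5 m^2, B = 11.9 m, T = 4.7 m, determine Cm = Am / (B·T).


Formula: Cm = Am / (B * T)
Step 1 — B * T = 11.9 * 4.7 = 55.93 m^2
Step 2 — Cm = 50.5 / 55.93 ≈ 0.90291 (5 s.f.)

0.90291


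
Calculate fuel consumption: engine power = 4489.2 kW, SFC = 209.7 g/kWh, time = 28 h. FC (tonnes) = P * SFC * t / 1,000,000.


Formula: FC (tonnes) = P * SFC * t / 1,000,000
Step 1 — P * SFC * t = 4489.2 * 209.7 * 28 = 26358786.72 g
Step 2 — FC (tonnes) = 26358786.72 / 1,000,000 ≈ 26.359 tonnes (5 s.f.)

26.359 tonnes


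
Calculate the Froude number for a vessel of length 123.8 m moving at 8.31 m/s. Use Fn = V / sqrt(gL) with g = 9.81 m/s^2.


Formula: Fn = V / sqrt(g * L)
Step 1 — g * L = 9.81 * 123.8 = 1214.478
Step 2 — sqrt(g * L) = sqrt(1214.478) = 34.849362
Step 3 — Fn = 8.31 / 34.849362 ≈ 0.23845 (5 s.f.)

0.23845


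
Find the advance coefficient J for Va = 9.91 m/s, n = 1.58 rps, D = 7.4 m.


Formula: J = Va / (n * D)
Step 1 — n * D = 1.58 * 7.4 = 11.692
Step 2 — J = 9.91 / 11.692 ≈ 0.84759 (5 s.f.)

0.84759


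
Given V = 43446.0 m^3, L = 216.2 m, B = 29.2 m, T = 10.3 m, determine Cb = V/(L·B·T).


Formula: Cb = V / (L * B * T)
Step 1 — L * B * T = 216.2 * 29.2 * 10.3 = 65024.312 m^3
Step 2 — Cb = 43446.0 / 65024.312 ≈ 0.66815 (5 s.f.)

0.66815


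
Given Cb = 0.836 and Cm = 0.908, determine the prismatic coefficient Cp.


Formula: Cp = Cb / Cm
Substituting: Cp = 0.836 / 0.908
Result: Cp ≈ 0.92070 (5 s.f.)

0.92070


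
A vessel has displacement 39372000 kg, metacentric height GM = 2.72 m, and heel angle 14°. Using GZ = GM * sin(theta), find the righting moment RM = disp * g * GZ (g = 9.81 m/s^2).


Formula: GZ = GM * sin(theta); RM = disp * g * GZ
Step 1 — GZ = 2.72 * sin(14°) = 2.72 * 0.241922 = 0.658028 m
Step 2 — RM = 39372000 * 9.81 * 0.658028 ≈ 254160000 N·m (5 s.f.)

254160000 N·m


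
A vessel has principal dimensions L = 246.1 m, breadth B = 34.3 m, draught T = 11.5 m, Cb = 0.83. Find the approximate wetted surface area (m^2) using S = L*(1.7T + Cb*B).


Formula: S = 1.7*L*T + V/T with V = Cb*L*B*T, i.e. S = L * (1.7*T + Cb*B)
Step 1 — 1.7*T = 1.7 * 11.5 = 19.55 m
Step 2 — Cb*B = 0.83 * 34.3 = 28.469 m
Step 3 — 1.7*T + Cb*B = 19.55 + 28.469 = 48.019 m
Step 4 — S = 246.1 * 48.019 ≈ 11817 m^2 (5 s.f.)

11817 m^2


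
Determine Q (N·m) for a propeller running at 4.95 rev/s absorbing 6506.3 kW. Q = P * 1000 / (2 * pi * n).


Formula: Q = P_W / (2 * pi * n)
Step 1 — P_W = 6506.3 kW * 1000 = 6506300.0 W
Step 2 — 2 * pi * n = 2 * pi * 4.95 = 31.101767
Step 3 — Q = 6506300.0 / 31.101767 ≈ 209190 N·m (5 s.f.)

209190 N·m


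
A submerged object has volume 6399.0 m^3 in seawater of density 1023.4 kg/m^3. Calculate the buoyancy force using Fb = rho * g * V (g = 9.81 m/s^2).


Formula: Fb = rho * g * V
Substituting: Fb = 1023.4 * 9.81 * 6399.0
Intermediate: 1023.4 * 9.81 = 10039.554
Result: Fb = 10039.554 * 6399.0 ≈ 64243000 N (5 s.f.)

64243000 N


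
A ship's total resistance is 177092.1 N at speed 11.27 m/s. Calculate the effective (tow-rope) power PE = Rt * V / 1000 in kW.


Formula: PE = Rt * V / 1000 (kW)
Step 1 — PE (W) = 177092.1 * 11.27 = 1995827.967 W
Step 2 — PE (kW) = 1995827.967 / 1000 ≈ 1995.8 kW (5 s.f.)

1995.8 kW


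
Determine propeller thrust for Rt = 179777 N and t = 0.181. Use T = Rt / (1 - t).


Formula: T = Rt / (1 - t)
Step 1 — (1 - t) = 1 - 0.181 = 0.819
Step 2 — T = 179777 / 0.819 ≈ 219510 N (5 s.f.)

219510 N


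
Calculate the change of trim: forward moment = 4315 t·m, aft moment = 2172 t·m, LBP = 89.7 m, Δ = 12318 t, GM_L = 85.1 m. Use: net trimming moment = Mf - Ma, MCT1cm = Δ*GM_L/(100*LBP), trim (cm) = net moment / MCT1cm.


Formula: net trimming moment = Mf - Ma; MCT1cm = Δ*GM_L/(100*LBP); trim = net moment / MCT1cm
Step 1 — net trimming moment = 4315 - 2172 = 2143 t·m
Step 2 — MCT1cm = 12318 * 85.1 / (100 * 89.7) = 116.8631 t·m/cm
Step 3 — trim = 2143 / 116.8631 ≈ 18.338 cm (5 s.f.)

18.338 cm


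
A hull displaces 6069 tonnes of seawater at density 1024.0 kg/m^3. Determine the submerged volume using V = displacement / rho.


Formula: V = mass / rho
Step 1 — convert tonnes to kg: 6069 t * 1000 = 6069000 kg
Step 2 — V = 6069000 / 1024.0 ≈ 5926.8 m^3 (5 s.f.)

5926.8 m^3


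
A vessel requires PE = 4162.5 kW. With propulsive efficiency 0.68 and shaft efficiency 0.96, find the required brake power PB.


Formula: PB = PE / (eta_D * eta_S)
Step 1 — combined efficiency = eta_D * eta_S = 0.68 * 0.96 = 0.6528
Step 2 — PB = 4162.5 / 0.6528 ≈ 6376.4 kW (5 s.f.)

6376.4 kW


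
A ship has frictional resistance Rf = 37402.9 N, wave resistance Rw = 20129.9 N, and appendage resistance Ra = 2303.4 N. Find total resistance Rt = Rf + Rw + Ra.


Formula: Rt = Rf + Rw + Ra
Substituting: Rt = 37402.9 + 20129.9 + 2303.4
Result: Rt = 59836.2 N

59836.2 N


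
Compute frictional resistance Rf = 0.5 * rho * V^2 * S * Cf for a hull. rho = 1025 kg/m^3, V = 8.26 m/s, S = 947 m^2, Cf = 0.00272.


Formula: Rf = 0.5 * rho * V^2 * S * Cf
Step 1 — V^2 = 8.26^2 = 68.2276
Step 2 — 0.5 * rho * V^2 = 0.5 * 1025 * 68.2276 = 34966.645
Step 3 — Rf = 34966.645 * 947 * 0.00272 ≈ 90068 N (5 s.f.)

90068 N


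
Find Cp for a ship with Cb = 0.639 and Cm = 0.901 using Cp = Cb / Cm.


Formula: Cp = Cb / Cm
Substituting: Cp = 0.639 / 0.901
Result: Cp ≈ 0.70921 (5 s.f.)

0.70921


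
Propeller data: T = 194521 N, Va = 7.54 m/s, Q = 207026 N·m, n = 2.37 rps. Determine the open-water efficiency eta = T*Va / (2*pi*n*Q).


Formula: eta = T * Va / (2 * pi * n * Q)
Step 1 — numerator = T * Va = 194521 * 7.54 = 1466688.34
Step 2 — 2 * pi * n = 2 * pi * 2.37 = 14.891149
Step 3 — denominator = 14.891149 * 207026 = 3082855.01
Step 4 — eta = 1466688.34 / 3082855.01 ≈ 0.47576 (5 s.f.)

0.47576


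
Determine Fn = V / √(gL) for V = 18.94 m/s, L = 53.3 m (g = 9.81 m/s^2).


Formula: Fn = V / sqrt(g * L)
Step 1 — g * L = 9.81 * 53.3 = 522.873
Step 2 — sqrt(g * L) = sqrt(522.873) = 22.866416
Step 3 — Fn = 18.94 / 22.866416 ≈ 0.82829 (5 s.f.)

0.82829


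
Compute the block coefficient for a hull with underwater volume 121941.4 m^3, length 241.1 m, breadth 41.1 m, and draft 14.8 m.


Formula: Cb = V / (L * B * T)
Step 1 — L * B * T = 241.1 * 41.1 * 14.8 = 146656.308 m^3
Step 2 — Cb = 121941.4 / 146656.308 ≈ 0.83148 (5 s.f.)

0.83148


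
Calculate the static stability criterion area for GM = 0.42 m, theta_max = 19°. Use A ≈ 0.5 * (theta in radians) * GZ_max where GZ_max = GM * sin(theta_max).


Formula: GZ_max = GM * sin(theta); Area = 0.5 * theta_rad * GZ_max
Step 1 — GZ_max = 0.42 * sin(19°) = 0.42 * 0.325568 = 0.136739 m
Step 2 — theta_rad = 19 * pi/180 = 0.331613 rad
Step 3 — Area = 0.5 * 0.331613 * 0.136739 ≈ 0.022672 m·rad (5 s.f.)

0.022672 m·rad


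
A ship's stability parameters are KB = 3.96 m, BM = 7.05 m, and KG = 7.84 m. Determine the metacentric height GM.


Formula: GM = KB + BM - KG
Step 1 — KM = KB + BM = 3.96 + 7.05 = 11.01 m
Step 2 — GM = KM - KG = 11.01 - 7.84 = 3.17 m

3.17 m


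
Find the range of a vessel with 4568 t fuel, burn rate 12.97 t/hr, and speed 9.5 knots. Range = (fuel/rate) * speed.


Formula: endurance = fuel / rate; range = endurance * speed
Step 1 — endurance = 4568 / 12.97 = 352.1974 hours
Step 2 — range = 352.1974 * 9.5 ≈ 3345.9 nautical miles (5 s.f.)

3345.9 NM


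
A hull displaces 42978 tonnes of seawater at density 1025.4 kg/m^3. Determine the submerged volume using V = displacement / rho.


Formula: V = mass / rho
Step 1 — convert tonnes to kg: 42978 t * 1000 = 42978000 kg
Step 2 — V = 42978000 / 1025.4 ≈ 41913 m^3 (5 s.f.)

41913 m^3


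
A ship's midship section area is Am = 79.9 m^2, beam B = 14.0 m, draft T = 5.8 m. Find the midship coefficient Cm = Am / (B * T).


Formula: Cm = Am / (B * T)
Step 1 — B * T = 14.0 * 5.8 = 81.2 m^2
Step 2 — Cm = 79.9 / 81.2 ≈ 0.98399 (5 s.f.)

0.98399


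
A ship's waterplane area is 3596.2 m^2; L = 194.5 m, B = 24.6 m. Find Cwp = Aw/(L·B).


Formula: Cwp = Aw / (L * B)
Step 1 — L * B = 194.5 * 24.6 = 4784.7 m^2
Step 2 — Cwp = 3596.2 / 4784.7 ≈ 0.75160 (5 s.f.)

0.75160


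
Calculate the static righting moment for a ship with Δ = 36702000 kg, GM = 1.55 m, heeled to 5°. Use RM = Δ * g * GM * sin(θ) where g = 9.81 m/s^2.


Formula: GZ = GM * sin(theta); RM = disp * g * GZ
Step 1 — GZ = 1.55 * sin(5°) = 1.55 * 0.087156 = 0.135092 m
Step 2 — RM = 36702000 * 9.81 * 0.135092 ≈ 48639000 N·m (5 s.f.)

48639000 N·m


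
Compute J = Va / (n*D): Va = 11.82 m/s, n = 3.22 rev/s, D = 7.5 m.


Formula: J = Va / (n * D)
Step 1 — n * D = 3.22 * 7.5 = 24.15
Step 2 — J = 11.82 / 24.15 ≈ 0.48944 (5 s.f.)

0.48944


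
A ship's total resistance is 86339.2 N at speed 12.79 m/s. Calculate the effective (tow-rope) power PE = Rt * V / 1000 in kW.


Formula: PE = Rt * V / 1000 (kW)
Step 1 — PE (W) = 86339.2 * 12.79 = 1104278.368 W
Step 2 — PE (kW) = 1104278.368 / 1000 ≈ 1104.3 kW (5 s.f.)

1104.3 kW


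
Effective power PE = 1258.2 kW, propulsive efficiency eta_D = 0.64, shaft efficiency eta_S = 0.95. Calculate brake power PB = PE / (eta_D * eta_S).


Formula: PB = PE / (eta_D * eta_S)
Step 1 — combined efficiency = eta_D * eta_S = 0.64 * 0.95 = 0.608
Step 2 — PB = 1258.2 / 0.608 ≈ 2069.4 kW (5 s.f.)

2069.4 kW


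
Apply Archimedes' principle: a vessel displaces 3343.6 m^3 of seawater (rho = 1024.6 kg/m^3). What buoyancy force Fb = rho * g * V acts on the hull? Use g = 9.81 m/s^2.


Formula: Fb = rho * g * V
Substituting: Fb = 1024.6 * 9.81 * 3343.6
Intermediate: 1024.6 * 9.81 = 10051.326
Result: Fb = 10051.326 * 3343.6 ≈ 33608000 N (5 s.f.)

33608000 N


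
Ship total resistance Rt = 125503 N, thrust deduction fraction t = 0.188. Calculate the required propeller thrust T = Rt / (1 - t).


Formula: T = Rt / (1 - t)
Step 1 — (1 - t) = 1 - 0.188 = 0.812
Step 2 — T = 125503 / 0.812 ≈ 154560 N (5 s.f.)

154560 N


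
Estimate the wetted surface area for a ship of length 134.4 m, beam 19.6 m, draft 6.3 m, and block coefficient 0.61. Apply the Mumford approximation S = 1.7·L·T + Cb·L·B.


Formula: S = 1.7*L*T + V/T with V = Cb*L*B*T, i.e. S = L * (1.7*T + Cb*B)
Step 1 — 1.7*T = 1.7 * 6.3 = 10.71 m
Step 2 — Cb*B = 0.61 * 19.6 = 11.956 m
Step 3 — 1.7*T + Cb*B = 10.71 + 11.956 = 22.666 m
Step 4 — S = 134.4 * 22.666 ≈ 3046.3 m^2 (5 s.f.)

3046.3 m^2


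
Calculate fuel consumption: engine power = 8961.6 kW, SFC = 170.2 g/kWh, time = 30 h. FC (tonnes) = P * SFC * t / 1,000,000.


Formula: FC (tonnes) = P * SFC * t / 1,000,000
Step 1 — P * SFC * t = 8961.6 * 170.2 * 30 = 45757929.6 g
Step 2 — FC (tonnes) = 45757929.6 / 1,000,000 ≈ 45.758 tonnes (5 s.f.)

45.758 tonnes


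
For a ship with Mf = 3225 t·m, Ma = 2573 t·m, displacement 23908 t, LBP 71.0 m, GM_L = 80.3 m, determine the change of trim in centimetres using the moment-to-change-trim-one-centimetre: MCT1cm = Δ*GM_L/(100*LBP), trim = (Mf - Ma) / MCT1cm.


Formula: net trimming moment = Mf - Ma; MCT1cm = Δ*GM_L/(100*LBP); trim = net moment / MCT1cm
Step 1 — net trimming moment = 3225 - 2573 = 652 t·m
Step 2 — MCT1cm = 23908 * 80.3 / (100 * 71.0) = 270.3961 t·m/cm
Step 3 — trim = 652 / 270.3961 ≈ 2.4113 cm (5 s.f.)

2.4113 cm


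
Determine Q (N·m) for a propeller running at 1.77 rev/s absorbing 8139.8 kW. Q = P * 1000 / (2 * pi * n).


Formula: Q = P_W / (2 * pi * n)
Step 1 — P_W = 8139.8 kW * 1000 = 8139800.0 W
Step 2 — 2 * pi * n = 2 * pi * 1.77 = 11.121238
Step 3 — Q = 8139800.0 / 11.121238 ≈ 731910 N·m (5 s.f.)

731910 N·m


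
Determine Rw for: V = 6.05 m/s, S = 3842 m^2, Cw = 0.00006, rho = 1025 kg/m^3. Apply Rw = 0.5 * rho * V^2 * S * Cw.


Formula: Rw = 0.5 * rho * V^2 * S * Cw
Step 1 — V^2 = 6.05^2 = 36.6025
Step 2 — 0.5 * rho * V^2 = 0.5 * 1025 * 36.6025 = 18758.78125
Step 3 — Rw = 18758.78125 * 3842 * 0.00006 ≈ 4324.3 N (5 s.f.)

4324.3 N


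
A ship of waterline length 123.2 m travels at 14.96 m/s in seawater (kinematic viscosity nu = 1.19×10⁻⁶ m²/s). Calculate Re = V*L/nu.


Formula: Re = V * L / nu
Step 1 — V * L = 14.96 * 123.2 = 1843.072 m^2/s
Step 2 — Re = 1843.072 / 1.19e-6 = 1.55e+09

1.55e+09


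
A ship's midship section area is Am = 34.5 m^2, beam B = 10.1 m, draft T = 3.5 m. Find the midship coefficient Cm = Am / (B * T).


Formula: Cm = Am / (B * T)
Step 1 — B * T = 10.1 * 3.5 = 35.35 m^2
Step 2 — Cm = 34.5 / 35.35 ≈ 0.97595 (5 s.f.)

0.97595


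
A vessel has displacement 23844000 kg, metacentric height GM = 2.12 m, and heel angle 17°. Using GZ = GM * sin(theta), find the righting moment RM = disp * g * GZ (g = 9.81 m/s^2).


Formula: GZ = GM * sin(theta); RM = disp * g * GZ
Step 1 — GZ = 2.12 * sin(17°) = 2.12 * 0.292372 = 0.619829 m
Step 2 — RM = 23844000 * 9.81 * 0.619829 ≈ 144980000 N·m (5 s.f.)

144980000 N·m


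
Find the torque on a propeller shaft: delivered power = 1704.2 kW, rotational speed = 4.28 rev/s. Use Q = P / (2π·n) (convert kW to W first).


Formula: Q = P_W / (2 * pi * n)
Step 1 — P_W = 1704.2 kW * 1000 = 1704200.0 W
Step 2 — 2 * pi * n = 2 * pi * 4.28 = 26.892033
Step 3 — Q = 1704200.0 / 26.892033 ≈ 63372 N·m (5 s.f.)

63372 N·m


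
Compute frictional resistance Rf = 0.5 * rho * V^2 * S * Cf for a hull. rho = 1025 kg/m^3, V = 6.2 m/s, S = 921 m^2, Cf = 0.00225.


Formula: Rf = 0.5 * rho * V^2 * S * Cf
Step 1 — V^2 = 6.2^2 = 38.44
Step 2 — 0.5 * rho * V^2 = 0.5 * 1025 * 38.44 = 19700.5
Step 3 — Rf = 19700.5 * 921 * 0.00225 ≈ 40824 N (5 s.f.)

40824 N


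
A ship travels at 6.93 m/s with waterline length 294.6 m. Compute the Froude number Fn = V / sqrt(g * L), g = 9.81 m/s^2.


Formula: Fn = V / sqrt(g * L)
Step 1 — g * L = 9.81 * 294.6 = 2890.026
Step 2 — sqrt(g * L) = sqrt(2890.026) = 53.758962
Step 3 — Fn = 6.93 / 53.758962 ≈ 0.12891 (5 s.f.)

0.12891


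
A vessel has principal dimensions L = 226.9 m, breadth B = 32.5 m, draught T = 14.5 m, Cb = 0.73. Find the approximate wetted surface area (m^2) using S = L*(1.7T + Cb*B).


Formula: S = 1.7*L*T + V/T with V = Cb*L*B*T, i.e. S = L * (1.7*T + Cb*B)
Step 1 — 1.7*T = 1.7 * 14.5 = 24.65 m
Step 2 — Cb*B = 0.73 * 32.5 = 23.725 m
Step 3 — 1.7*T + Cb*B = 24.65 + 23.725 = 48.375 m
Step 4 — S = 226.9 * 48.375 ≈ 10976 m^2 (5 s.f.)

10976 m^2


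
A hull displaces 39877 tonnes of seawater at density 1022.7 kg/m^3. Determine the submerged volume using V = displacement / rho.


Formula: V = mass / rho
Step 1 — convert tonnes to kg: 39877 t * 1000 = 39877000 kg
Step 2 — V = 39877000 / 1022.7 ≈ 38992 m^3 (5 s.f.)

38992 m^3


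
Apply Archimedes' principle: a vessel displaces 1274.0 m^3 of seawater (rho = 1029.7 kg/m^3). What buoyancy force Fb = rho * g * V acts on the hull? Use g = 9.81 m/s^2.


Formula: Fb = rho * g * V
Substituting: Fb = 1029.7 * 9.81 * 1274.0
Intermediate: 1029.7 * 9.81 = 10101.357
Result: Fb = 10101.357 * 1274.0 ≈ 12869000 N (5 s.f.)

12869000 N


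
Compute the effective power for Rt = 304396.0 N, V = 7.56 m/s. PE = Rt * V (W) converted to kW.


Formula: PE = Rt * V / 1000 (kW)
Step 1 — PE (W) = 304396.0 * 7.56 = 2301233.76 W
Step 2 — PE (kW) = 2301233.76 / 1000 ≈ 2301.2 kW (5 s.f.)

2301.2 kW


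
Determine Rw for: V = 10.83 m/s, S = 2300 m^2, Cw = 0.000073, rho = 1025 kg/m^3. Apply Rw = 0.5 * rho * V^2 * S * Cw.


Formula: Rw = 0.5 * rho * V^2 * S * Cw
Step 1 — V^2 = 10.83^2 = 117.2889
Step 2 — 0.5 * rho * V^2 = 0.5 * 1025 * 117.2889 = 60110.56125
Step 3 — Rw = 60110.56125 * 2300 * 0.000073 ≈ 10093 N (5 s.f.)

10093 N


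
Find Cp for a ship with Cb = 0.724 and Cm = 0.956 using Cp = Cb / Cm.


Formula: Cp = Cb / Cm
Substituting: Cp = 0.724 / 0.956
Result: Cp ≈ 0.75732 (5 s.f.)

0.75732


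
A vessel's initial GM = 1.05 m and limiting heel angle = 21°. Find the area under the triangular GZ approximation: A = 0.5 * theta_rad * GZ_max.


Formula: GZ_max = GM * sin(theta); Area = 0.5 * theta_rad * GZ_max
Step 1 — GZ_max = 1.05 * sin(21°) = 1.05 * 0.358368 = 0.376286 m
Step 2 — theta_rad = 21 * pi/180 = 0.366519 rad
Step 3 — Area = 0.5 * 0.366519 * 0.376286 ≈ 0.068958 m·rad (5 s.f.)

0.068958 m·rad


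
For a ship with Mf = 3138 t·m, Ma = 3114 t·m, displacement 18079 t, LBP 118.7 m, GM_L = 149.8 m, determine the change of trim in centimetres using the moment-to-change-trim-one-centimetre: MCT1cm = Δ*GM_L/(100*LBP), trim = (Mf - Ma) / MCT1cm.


Formula: net trimming moment = Mf - Ma; MCT1cm = Δ*GM_L/(100*LBP); trim = net moment / MCT1cm
Step 1 — net trimming moment = 3138 - 3114 = 24 t·m
Step 2 — MCT1cm = 18079 * 149.8 / (100 * 118.7) = 228.1579 t·m/cm
Step 3 — trim = 24 / 228.1579 ≈ 0.10519 cm (5 s.f.)

0.10519 cm


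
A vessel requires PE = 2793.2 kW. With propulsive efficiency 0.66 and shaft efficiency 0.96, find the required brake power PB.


Formula: PB = PE / (eta_D * eta_S)
Step 1 — combined efficiency = eta_D * eta_S = 0.66 * 0.96 = 0.6336
Step 2 — PB = 2793.2 / 0.6336 ≈ 4408.5 kW (5 s.f.)

4408.5 kW


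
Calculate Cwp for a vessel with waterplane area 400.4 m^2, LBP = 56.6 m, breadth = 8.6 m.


Formula: Cwp = Aw / (L * B)
Step 1 — L * B = 56.6 * 8.6 = 486.76 m^2
Step 2 — Cwp = 400.4 / 486.76 ≈ 0.82258 (5 s.f.)

0.82258


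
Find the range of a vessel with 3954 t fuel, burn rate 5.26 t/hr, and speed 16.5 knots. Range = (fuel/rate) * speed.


Formula: endurance = fuel / rate; range = endurance * speed
Step 1 — endurance = 3954 / 5.26 = 751.711 hours
Step 2 — range = 751.711 * 16.5 ≈ 12403 nautical miles (5 s.f.)

12403 NM


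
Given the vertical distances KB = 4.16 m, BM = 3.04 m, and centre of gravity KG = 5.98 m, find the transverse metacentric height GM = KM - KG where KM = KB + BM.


Formula: GM = KB + BM - KG
Step 1 — KM = KB + BM = 4.16 + 3.04 = 7.2 m
Step 2 — GM = KM - KG = 7.2 - 5.98 = 1.22 m

1.22 m


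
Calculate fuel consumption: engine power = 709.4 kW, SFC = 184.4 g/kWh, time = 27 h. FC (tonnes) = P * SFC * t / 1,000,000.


Formula: FC (tonnes) = P * SFC * t / 1,000,000
Step 1 — P * SFC * t = 709.4 * 184.4 * 27 = 3531960.72 g
Step 2 — FC (tonnes) = 3531960.72 / 1,000,000 ≈ 3.5320 tonnes (5 s.f.)

3.5320 tonnes


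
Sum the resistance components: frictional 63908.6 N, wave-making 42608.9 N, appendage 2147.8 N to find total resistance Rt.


Formula: Rt = Rf + Rw + Ra
Substituting: Rt = 63908.6 + 42608.9 + 2147.8
Result: Rt = 108665.3 N

108665.3 N


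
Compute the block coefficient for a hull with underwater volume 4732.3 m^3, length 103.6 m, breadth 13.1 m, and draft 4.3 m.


Formula: Cb = V / (L * B * T)
Step 1 — L * B * T = 103.6 * 13.1 * 4.3 = 5835.788 m^3
Step 2 — Cb = 4732.3 / 5835.788 ≈ 0.81091 (5 s.f.)

0.81091


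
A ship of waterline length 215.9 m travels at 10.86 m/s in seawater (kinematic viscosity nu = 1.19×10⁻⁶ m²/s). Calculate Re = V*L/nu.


Formula: Re = V * L / nu
Step 1 — V * L = 10.86 * 215.9 = 2344.674 m^2/s
Step 2 — Re = 2344.674 / 1.19e-6 = 1.97e+09

1.97e+09


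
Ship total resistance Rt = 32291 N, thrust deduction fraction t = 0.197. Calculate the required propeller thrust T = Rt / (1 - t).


Formula: T = Rt / (1 - t)
Step 1 — (1 - t) = 1 - 0.197 = 0.803
Step 2 — T = 32291 / 0.803 ≈ 40213 N (5 s.f.)

40213 N


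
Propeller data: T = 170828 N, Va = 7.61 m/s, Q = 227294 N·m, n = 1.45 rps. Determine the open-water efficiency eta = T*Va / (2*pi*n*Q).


Formula: eta = T * Va / (2 * pi * n * Q)
Step 1 — numerator = T * Va = 170828 * 7.61 = 1300001.08
Step 2 — 2 * pi * n = 2 * pi * 1.45 = 9.110619
Step 3 — denominator = 9.110619 * 227294 = 2070789.03
Step 4 — eta = 1300001.08 / 2070789.03 ≈ 0.62778 (5 s.f.)

0.62778


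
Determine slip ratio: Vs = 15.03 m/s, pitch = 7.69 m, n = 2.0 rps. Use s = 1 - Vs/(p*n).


Formula: s = 1 - Vs / (p * n)
Step 1 — p * n = 7.69 * 2.0 = 15.38
Step 2 — Vs / (p*n) = 15.03 / 15.38 = 0.977243 (6 d.p.)
Step 3 — s = 1 - 0.977243 = 0.022757

0.022757


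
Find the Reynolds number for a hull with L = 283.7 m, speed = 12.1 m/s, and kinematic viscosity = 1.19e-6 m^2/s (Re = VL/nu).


Formula: Re = V * L / nu
Step 1 — V * L = 12.1 * 283.7 = 3432.77 m^2/s
Step 2 — Re = 3432.77 / 1.19e-6 = 2.88e+09

2.88e+09


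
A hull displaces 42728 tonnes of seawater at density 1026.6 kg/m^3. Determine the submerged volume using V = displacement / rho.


Formula: V = mass / rho
Step 1 — convert tonnes to kg: 42728 t * 1000 = 42728000 kg
Step 2 — V = 42728000 / 1026.6 ≈ 41621 m^3 (5 s.f.)

41621 m^3


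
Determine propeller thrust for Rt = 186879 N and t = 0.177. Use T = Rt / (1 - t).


Formula: T = Rt / (1 - t)
Step 1 — (1 - t) = 1 - 0.177 = 0.823
Step 2 — T = 186879 / 0.823 ≈ 227070 N (5 s.f.)

227070 N


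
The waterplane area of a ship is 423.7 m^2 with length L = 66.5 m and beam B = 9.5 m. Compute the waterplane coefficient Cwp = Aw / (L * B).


Formula: Cwp = Aw / (L * B)
Step 1 — L * B = 66.5 * 9.5 = 631.75 m^2
Step 2 — Cwp = 423.7 / 631.75 ≈ 0.67068 (5 s.f.)

0.67068


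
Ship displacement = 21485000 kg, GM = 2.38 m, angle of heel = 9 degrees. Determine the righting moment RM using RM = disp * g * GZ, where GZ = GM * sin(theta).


Formula: GZ = GM * sin(theta); RM = disp * g * GZ
Step 1 — GZ = 2.38 * sin(9°) = 2.38 * 0.156434 = 0.372313 m
Step 2 — RM = 21485000 * 9.81 * 0.372313 ≈ 78472000 N·m (5 s.f.)

78472000 N·m


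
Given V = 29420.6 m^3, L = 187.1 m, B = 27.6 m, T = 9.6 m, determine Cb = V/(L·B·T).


Formula: Cb = V / (L * B * T)
Step 1 — L * B * T = 187.1 * 27.6 * 9.6 = 49574.016 m^3
Step 2 — Cb = 29420.6 / 49574.016 ≈ 0.59347 (5 s.f.)

0.59347


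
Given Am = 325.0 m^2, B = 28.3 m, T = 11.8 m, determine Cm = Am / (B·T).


Formula: Cm = Am / (B * T)
Step 1 — B * T = 28.3 * 11.8 = 333.94 m^2
Step 2 — Cm = 325.0 / 333.94 ≈ 0.97323 (5 s.f.)

0.97323


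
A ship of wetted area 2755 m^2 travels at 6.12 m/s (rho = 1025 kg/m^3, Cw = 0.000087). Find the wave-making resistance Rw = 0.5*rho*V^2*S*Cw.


Formula: Rw = 0.5 * rho * V^2 * S * Cw
Step 1 — V^2 = 6.12^2 = 37.4544
Step 2 — 0.5 * rho * V^2 = 0.5 * 1025 * 37.4544 = 19195.38
Step 3 — Rw = 19195.38 * 2755 * 0.000087 ≈ 4600.8 N (5 s.f.)

4600.8 N


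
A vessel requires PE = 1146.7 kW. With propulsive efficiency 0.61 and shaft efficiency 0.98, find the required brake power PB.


Formula: PB = PE / (eta_D * eta_S)
Step 1 — combined efficiency = eta_D * eta_S = 0.61 * 0.98 = 0.5978
Step 2 — PB = 1146.7 / 0.5978 ≈ 1918.2 kW (5 s.f.)

1918.2 kW


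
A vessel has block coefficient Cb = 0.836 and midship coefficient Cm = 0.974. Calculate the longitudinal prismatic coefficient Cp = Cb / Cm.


Formula: Cp = Cb / Cm
Substituting: Cp = 0.836 / 0.974
Result: Cp ≈ 0.85832 (5 s.f.)

0.85832


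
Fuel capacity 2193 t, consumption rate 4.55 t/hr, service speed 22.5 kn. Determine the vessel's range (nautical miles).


Formula: endurance = fuel / rate; range = endurance * speed
Step 1 — endurance = 2193 / 4.55 = 481.978 hours
Step 2 — range = 481.978 * 22.5 ≈ 10845 nautical miles (5 s.f.)

10845 NM


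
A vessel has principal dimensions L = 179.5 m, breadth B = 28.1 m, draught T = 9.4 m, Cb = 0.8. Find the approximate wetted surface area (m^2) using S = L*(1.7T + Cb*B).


Formula: S = 1.7*L*T + V/T with V = Cb*L*B*T, i.e. S = L * (1.7*T + Cb*B)
Step 1 — 1.7*T = 1.7 * 9.4 = 15.98 m
Step 2 — Cb*B = 0.8 * 28.1 = 22.48 m
Step 3 — 1.7*T + Cb*B = 15.98 + 22.48 = 38.46 m
Step 4 — S = 179.5 * 38.46 ≈ 6903.6 m^2 (5 s.f.)

6903.6 m^2


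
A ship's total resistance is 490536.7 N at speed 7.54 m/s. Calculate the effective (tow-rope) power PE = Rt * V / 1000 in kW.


Formula: PE = Rt * V / 1000 (kW)
Step 1 — PE (W) = 490536.7 * 7.54 = 3698646.718 W
Step 2 — PE (kW) = 3698646.718 / 1000 ≈ 3698.6 kW (5 s.f.)

3698.6 kW


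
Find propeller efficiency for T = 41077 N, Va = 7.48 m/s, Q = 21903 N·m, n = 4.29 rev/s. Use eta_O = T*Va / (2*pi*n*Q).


Formula: eta = T * Va / (2 * pi * n * Q)
Step 1 — numerator = T * Va = 41077 * 7.48 = 307255.96
Step 2 — 2 * pi * n = 2 * pi * 4.29 = 26.954865
Step 3 — denominator = 26.954865 * 21903 = 590392.41
Step 4 — eta = 307255.96 / 590392.41 ≈ 0.52043 (5 s.f.)

0.52043


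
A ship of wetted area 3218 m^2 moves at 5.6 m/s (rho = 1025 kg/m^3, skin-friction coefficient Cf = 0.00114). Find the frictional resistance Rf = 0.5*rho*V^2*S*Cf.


Formula: Rf = 0.5 * rho * V^2 * S * Cf
Step 1 — V^2 = 5.6^2 = 31.36
Step 2 — 0.5 * rho * V^2 = 0.5 * 1025 * 31.36 = 16072.0
Step 3 — Rf = 16072.0 * 3218 * 0.00114 ≈ 58960 N (5 s.f.)

58960 N


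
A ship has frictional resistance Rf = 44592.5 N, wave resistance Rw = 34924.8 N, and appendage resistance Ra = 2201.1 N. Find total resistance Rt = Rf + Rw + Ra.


Formula: Rt = Rf + Rw + Ra
Substituting: Rt = 44592.5 + 34924.8 + 2201.1
Result: Rt = 81718.4 N

81718.4 N


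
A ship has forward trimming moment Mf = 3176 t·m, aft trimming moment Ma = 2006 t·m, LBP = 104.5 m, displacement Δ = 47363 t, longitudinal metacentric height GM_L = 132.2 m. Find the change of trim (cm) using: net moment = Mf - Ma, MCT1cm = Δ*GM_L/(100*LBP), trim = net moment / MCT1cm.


Formula: net trimming moment = Mf - Ma; MCT1cm = Δ*GM_L/(100*LBP); trim = net moment / MCT1cm
Step 1 — net trimming moment = 3176 - 2006 = 1170 t·m
Step 2 — MCT1cm = 47363 * 132.2 / (100 * 104.5) = 599.1759 t·m/cm
Step 3 — trim = 1170 / 599.1759 ≈ 1.9527 cm (5 s.f.)

1.9527 cm


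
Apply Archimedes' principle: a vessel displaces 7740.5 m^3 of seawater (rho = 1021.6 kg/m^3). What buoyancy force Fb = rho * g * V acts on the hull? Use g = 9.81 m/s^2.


Formula: Fb = rho * g * V
Substituting: Fb = 1021.6 * 9.81 * 7740.5
Intermediate: 1021.6 * 9.81 = 10021.896
Result: Fb = 10021.896 * 7740.5 ≈ 77574000 N (5 s.f.)

77574000 N


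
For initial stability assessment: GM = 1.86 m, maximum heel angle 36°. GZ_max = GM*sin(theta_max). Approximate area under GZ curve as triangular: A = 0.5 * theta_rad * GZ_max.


Formula: GZ_max = GM * sin(theta); Area = 0.5 * theta_rad * GZ_max
Step 1 — GZ_max = 1.86 * sin(36°) = 1.86 * 0.587785 = 1.09328 m
Step 2 — theta_rad = 36 * pi/180 = 0.628319 rad
Step 3 — Area = 0.5 * 0.628319 * 1.09328 ≈ 0.34346 m·rad (5 s.f.)

0.34346 m·rad


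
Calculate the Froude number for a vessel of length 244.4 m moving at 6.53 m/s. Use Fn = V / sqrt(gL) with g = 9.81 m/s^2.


Formula: Fn = V / sqrt(g * L)
Step 1 — g * L = 9.81 * 244.4 = 2397.564
Step 2 — sqrt(g * L) = sqrt(2397.564) = 48.964926
Step 3 — Fn = 6.53 / 48.964926 ≈ 0.13336 (5 s.f.)

0.13336


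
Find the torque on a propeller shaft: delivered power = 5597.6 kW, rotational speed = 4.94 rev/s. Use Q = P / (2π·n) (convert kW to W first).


Formula: Q = P_W / (2 * pi * n)
Step 1 — P_W = 5597.6 kW * 1000 = 5597600.0 W
Step 2 — 2 * pi * n = 2 * pi * 4.94 = 31.038935
Step 3 — Q = 5597600.0 / 31.038935 ≈ 180340 N·m (5 s.f.)

180340 N·m


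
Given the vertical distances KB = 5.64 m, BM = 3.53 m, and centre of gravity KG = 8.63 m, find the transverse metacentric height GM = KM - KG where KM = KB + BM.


Formula: GM = KB + BM - KG
Step 1 — KM = KB + BM = 5.64 + 3.53 = 9.17 m
Step 2 — GM = KM - KG = 9.17 - 8.63 = 0.54 m

0.54 m


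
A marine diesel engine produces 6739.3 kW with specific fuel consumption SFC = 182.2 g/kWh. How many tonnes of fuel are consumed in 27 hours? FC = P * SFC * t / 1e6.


Formula: FC (tonnes) = P * SFC * t / 1,000,000
Step 1 — P * SFC * t = 6739.3 * 182.2 * 27 = 33153312.42 g
Step 2 — FC (tonnes) = 33153312.42 / 1,000,000 ≈ 33.153 tonnes (5 s.f.)

33.153 tonnes


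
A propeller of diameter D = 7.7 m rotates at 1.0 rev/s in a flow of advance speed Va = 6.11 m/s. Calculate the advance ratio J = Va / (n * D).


Formula: J = Va / (n * D)
Step 1 — n * D = 1.0 * 7.7 = 7.7
Step 2 — J = 6.11 / 7.7 ≈ 0.79351 (5 s.f.)

0.79351


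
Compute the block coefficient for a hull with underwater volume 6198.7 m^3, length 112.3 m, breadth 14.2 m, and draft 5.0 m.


Formula: Cb = V / (L * B * T)
Step 1 — L * B * T = 112.3 * 14.2 * 5.0 = 7973.3 m^3
Step 2 — Cb = 6198.7 / 7973.3 ≈ 0.77743 (5 s.f.)

0.77743


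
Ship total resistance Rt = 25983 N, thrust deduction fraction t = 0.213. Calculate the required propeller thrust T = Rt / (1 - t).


Formula: T = Rt / (1 - t)
Step 1 — (1 - t) = 1 - 0.213 = 0.787
Step 2 — T = 25983 / 0.787 ≈ 33015 N (5 s.f.)

33015 N


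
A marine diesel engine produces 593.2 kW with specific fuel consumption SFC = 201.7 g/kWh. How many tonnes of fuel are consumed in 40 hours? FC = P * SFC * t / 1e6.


Formula: FC (tonnes) = P * SFC * t / 1,000,000
Step 1 — P * SFC * t = 593.2 * 201.7 * 40 = 4785937.6 g
Step 2 — FC (tonnes) = 4785937.6 / 1,000,000 ≈ 4.7859 tonnes (5 s.f.)

4.7859 tonnes


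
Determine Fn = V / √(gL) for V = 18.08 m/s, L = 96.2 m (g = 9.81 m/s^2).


Formula: Fn = V / sqrt(g * L)
Step 1 — g * L = 9.81 * 96.2 = 943.722
Step 2 — sqrt(g * L) = sqrt(943.722) = 30.720059
Step 3 — Fn = 18.08 / 30.720059 ≈ 0.58854 (5 s.f.)

0.58854


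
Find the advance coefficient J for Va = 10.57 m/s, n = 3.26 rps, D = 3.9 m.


Formula: J = Va / (n * D)
Step 1 — n * D = 3.26 * 3.9 = 12.714
Step 2 — J = 10.57 / 12.714 ≈ 0.83137 (5 s.f.)

0.83137


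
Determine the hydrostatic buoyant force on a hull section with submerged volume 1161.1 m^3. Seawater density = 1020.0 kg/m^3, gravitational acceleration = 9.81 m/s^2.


Formula: Fb = rho * g * V
Substituting: Fb = 1020.0 * 9.81 * 1161.1
Intermediate: 1020.0 * 9.81 = 10006.2
Result: Fb = 10006.2 * 1161.1 ≈ 11618000 N (5 s.f.)

11618000 N


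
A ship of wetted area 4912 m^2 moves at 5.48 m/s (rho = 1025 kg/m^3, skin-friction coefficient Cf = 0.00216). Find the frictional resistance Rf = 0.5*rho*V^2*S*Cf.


Formula: Rf = 0.5 * rho * V^2 * S * Cf
Step 1 — V^2 = 5.48^2 = 30.0304
Step 2 — 0.5 * rho * V^2 = 0.5 * 1025 * 30.0304 = 15390.58
Step 3 — Rf = 15390.58 * 4912 * 0.00216 ≈ 163290 N (5 s.f.)

163290 N


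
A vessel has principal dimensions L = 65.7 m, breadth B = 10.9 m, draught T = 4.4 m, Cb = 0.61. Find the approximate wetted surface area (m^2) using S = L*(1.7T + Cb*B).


Formula: S = 1.7*L*T + V/T with V = Cb*L*B*T, i.e. S = L * (1.7*T + Cb*B)
Step 1 — 1.7*T = 1.7 * 4.4 = 7.48 m
Step 2 — Cb*B = 0.61 * 10.9 = 6.649 m
Step 3 — 1.7*T + Cb*B = 7.48 + 6.649 = 14.129 m
Step 4 — S = 65.7 * 14.129 ≈ 928.28 m^2 (5 s.f.)

928.28 m^2


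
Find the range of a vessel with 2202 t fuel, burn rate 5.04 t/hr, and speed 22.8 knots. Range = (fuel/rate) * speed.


Formula: endurance = fuel / rate; range = endurance * speed
Step 1 — endurance = 2202 / 5.04 = 436.9048 hours
Step 2 — range = 436.9048 * 22.8 ≈ 9961.4 nautical miles (5 s.f.)

9961.4 NM
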